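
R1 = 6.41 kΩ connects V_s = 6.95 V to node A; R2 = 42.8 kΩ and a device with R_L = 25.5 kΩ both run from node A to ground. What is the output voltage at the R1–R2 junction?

First combine the lower leg with the load: R2 ‖ R_L = 15.98 kΩ.
Then V_out = V_s · R2'/(R1 + R2') = 6.95 × 15.98/22.39 = 4.960 V.
(Unloaded it would be 6.04 V; the load pulls it down.)

V_out ≈ 4.96 V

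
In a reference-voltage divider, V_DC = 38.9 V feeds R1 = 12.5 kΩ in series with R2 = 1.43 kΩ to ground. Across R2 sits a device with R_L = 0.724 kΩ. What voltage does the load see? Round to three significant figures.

V_out ≈ 1.44 V

The load sits in parallel with R2, giving an effective lower resistance R2' = R2·R_L/(R2+R_L) = 0.4806 kΩ.
Now apply the divider: V_out = 38.9 × 0.03703 = 1.440 V.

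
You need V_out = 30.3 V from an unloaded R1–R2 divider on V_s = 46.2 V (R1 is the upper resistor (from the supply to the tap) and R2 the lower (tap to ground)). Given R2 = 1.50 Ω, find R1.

R1 ≈ 0.787 Ω

Required fraction k = V_out/V_s = 0.6558.
R1 = R2·(1/k − 1) = 1.50 × 0.5248 = 0.7871 Ω.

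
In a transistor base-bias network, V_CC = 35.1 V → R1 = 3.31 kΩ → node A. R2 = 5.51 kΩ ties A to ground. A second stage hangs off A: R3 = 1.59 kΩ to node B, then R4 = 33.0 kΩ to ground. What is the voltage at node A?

The second stage (R3 + R4 = 34.59 kΩ) loads node A in parallel with R2.
R2 ‖ (R3+R4) = 4.753 kΩ.
So V_A = 35.1 × 0.5895 = 20.69 V.

V_A ≈ 20.7 V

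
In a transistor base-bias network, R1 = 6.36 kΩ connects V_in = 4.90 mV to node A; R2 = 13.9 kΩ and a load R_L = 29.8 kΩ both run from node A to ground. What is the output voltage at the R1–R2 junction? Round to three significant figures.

V_out ≈ 2.93 mV

First combine the lower leg with the load: R2 ‖ R_L = 9.479 kΩ.
Then V_out = V_in · R2'/(R1 + R2') = 4.90 × 9.479/15.84 = 2.932 mV.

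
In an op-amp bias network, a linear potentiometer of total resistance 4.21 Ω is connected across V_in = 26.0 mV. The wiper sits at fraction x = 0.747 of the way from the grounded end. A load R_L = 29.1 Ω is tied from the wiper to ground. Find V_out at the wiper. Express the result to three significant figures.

V_out ≈ 18.9 mV

Lower segment x·R_p = 3.145 Ω; upper segment (1−x)·R_p = 1.065 Ω.
(x·R_p) ‖ R_L = 2.838 Ω.
Then V_out = V_in · 2.838/(1.065 + 2.838) = 18.91 mV.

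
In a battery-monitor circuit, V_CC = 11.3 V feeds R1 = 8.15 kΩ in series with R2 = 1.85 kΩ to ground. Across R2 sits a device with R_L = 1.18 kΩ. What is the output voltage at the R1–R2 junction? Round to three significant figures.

V_out ≈ 0.918 V

The load sits in parallel with R2, giving an effective lower resistance R2' = R2·R_L/(R2+R_L) = 0.7205 kΩ.
Voltage divider with the loaded lower leg: V_out = 11.3 × 0.7205/(8.15 + 0.7205) = 11.3 × 0.08122 = 0.9178 V.
(Unloaded it would be 2.09 V; the load pulls it down.)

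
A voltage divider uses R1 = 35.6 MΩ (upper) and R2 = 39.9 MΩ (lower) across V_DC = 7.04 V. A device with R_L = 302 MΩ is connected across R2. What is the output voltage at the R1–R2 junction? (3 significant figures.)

The load sits in parallel with R2, giving an effective lower resistance R2' = R2·R_L/(R2+R_L) = 35.24 MΩ.
Now apply the divider: V_out = 7.04 × 0.4975 = 3.502 V.

V_out ≈ 3.50 V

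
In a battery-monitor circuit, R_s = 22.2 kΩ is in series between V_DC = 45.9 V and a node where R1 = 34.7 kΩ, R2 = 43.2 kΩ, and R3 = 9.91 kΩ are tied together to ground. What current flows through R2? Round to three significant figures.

I ≈ 0.242 mA

Combine the parallel branches: R_p = (1/34.7 + 1/43.2 + 1/9.91)⁻¹ = 6.541 kΩ.
Node voltage V_A = V_DC · R_p/(R_s + R_p) = 45.9 × 0.2276 = 10.45 V.
I(R2) = V_A / R2 = 10.45/43.2 = 0.2418 mA.
(Check via current divider: I_total = 1.597 mA; share G_k/ΣG = 0.1514 → same result.)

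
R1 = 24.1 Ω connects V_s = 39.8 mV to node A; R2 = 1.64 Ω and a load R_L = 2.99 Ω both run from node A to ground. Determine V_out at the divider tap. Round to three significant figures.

The load sits in parallel with R2, giving an effective lower resistance R2' = R2·R_L/(R2+R_L) = 1.059 Ω.
Now apply the divider: V_out = 39.8 × 0.04210 = 1.675 mV.
(Unloaded it would be 2.54 mV; the load pulls it down.)

V_out ≈ 1.68 mV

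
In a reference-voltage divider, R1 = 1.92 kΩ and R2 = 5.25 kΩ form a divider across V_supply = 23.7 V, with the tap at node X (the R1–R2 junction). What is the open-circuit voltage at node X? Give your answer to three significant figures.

Open-circuit (no load on X): V_th = V_supply · R2/(R1 + R2) = 23.7 × 5.25/(1.920 + 5.25) = 17.35 V.

V_th ≈ 17.4 V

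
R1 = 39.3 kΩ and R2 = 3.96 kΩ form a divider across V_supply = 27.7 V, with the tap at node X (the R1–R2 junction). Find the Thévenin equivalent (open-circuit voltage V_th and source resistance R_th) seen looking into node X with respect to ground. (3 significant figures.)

V_th is the unloaded tap voltage: V_supply · R2/(R1+R2) = 27.7 × 0.09154 = 2.536 V.
Zeroing V_supply shorts the top of R1 to ground, so R_th = R1 ‖ R2 = 3.598 kΩ.

V_th ≈ 2.54 V, R_th ≈ 3.60 kΩ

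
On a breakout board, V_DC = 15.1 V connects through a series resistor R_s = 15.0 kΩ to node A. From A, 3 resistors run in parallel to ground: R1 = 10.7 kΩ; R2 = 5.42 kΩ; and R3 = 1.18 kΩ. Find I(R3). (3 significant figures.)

Parallel bank: R_p = 1/(1/10.7 + 1/5.42 + 1/1.18) = 0.8886 kΩ.
V_A = 15.1 × 0.8886/15.89 = 0.8445 V.
Branch current I = V_A/R3 = 0.8445/1.18 = 0.7156 mA.

I ≈ 0.716 mA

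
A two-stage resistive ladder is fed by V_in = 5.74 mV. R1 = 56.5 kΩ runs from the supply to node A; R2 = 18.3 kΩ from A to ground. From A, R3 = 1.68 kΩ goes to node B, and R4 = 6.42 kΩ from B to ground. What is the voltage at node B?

V_B ≈ 0.411 mV

The second stage (R3 + R4 = 8.100 kΩ) loads node A in parallel with R2.
Effective lower resistance at A: R2 ‖ 8.100 = 5.615 kΩ.
First divider: V_A = V_in · 5.615/(56.5 + 5.615) = 0.5189 mV.
Stage 2 is unloaded, so V_B = V_A · R4/(R3+R4) = 0.5189 × 6.42/8.100 = 0.4112 mV.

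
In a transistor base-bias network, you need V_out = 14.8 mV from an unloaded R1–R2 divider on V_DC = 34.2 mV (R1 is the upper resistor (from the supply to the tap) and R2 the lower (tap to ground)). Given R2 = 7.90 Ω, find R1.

R1 ≈ 10.4 Ω

V_out/V_DC = R2/(R1+R2) = 0.4327.
Rearranging, R1 = R2·(1−k)/k = 7.90 × 1.311 = 10.36 Ω.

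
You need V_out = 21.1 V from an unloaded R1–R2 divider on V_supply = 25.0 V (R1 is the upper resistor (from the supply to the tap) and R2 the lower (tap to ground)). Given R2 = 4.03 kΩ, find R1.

R1 ≈ 0.745 kΩ

V_out/V_supply = R2/(R1+R2) = 0.8440.
So R1 = R2 · (V_supply/V_out − 1) = 4.03 × (25.0/21.1 − 1) = 4.03 × 0.1848 = 0.7449 kΩ.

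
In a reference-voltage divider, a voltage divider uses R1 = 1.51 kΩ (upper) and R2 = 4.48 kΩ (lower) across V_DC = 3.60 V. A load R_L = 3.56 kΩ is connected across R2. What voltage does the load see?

First combine the lower leg with the load: R2 ‖ R_L = 1.984 kΩ.
Voltage divider with the loaded lower leg: V_out = 3.60 × 1.984/(1.51 + 1.984) = 3.60 × 0.5678 = 2.044 V.
(Unloaded it would be 2.69 V; the load pulls it down.)

V_out ≈ 2.04 V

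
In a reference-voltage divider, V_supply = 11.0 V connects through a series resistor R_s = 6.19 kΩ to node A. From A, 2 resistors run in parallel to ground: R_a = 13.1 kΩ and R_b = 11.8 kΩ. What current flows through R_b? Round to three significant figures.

I ≈ 0.467 mA

Combine the parallel branches: R_p = (1/13.1 + 1/11.8)⁻¹ = 6.208 kΩ.
V_A = 11.0 × 6.208/12.40 = 5.508 V.
I(R_b) = V_A / R_b = 5.508/11.8 = 0.4668 mA.
(Check via current divider: I_total = 0.8872 mA; share G_k/ΣG = 0.5261 → same result.)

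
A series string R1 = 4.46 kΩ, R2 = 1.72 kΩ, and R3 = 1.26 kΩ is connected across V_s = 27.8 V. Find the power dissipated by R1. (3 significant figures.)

Series current I = V_s/ΣR = 27.8/7.440 = 3.737 mA.
P = I²R = 13.96 × 4.46 = 62.27 mW.

P ≈ 62.3 mW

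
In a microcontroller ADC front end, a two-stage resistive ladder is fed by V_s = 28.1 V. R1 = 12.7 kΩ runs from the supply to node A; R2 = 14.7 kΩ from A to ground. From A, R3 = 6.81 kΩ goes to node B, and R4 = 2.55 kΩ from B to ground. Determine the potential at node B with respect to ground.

Node A sees R2 in parallel with the series input of stage 2, R3 + R4 = 9.360 kΩ.
Effective lower resistance at A: R2 ‖ 9.360 = 5.719 kΩ.
So V_A = 28.1 × 0.3105 = 8.725 V.
V_B = V_A × 0.2724 = 2.377 V.

V_B ≈ 2.38 V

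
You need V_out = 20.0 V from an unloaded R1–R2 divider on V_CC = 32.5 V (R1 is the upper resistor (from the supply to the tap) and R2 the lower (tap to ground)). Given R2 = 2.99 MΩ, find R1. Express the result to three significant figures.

R1 ≈ 1.87 MΩ

The divider ratio is R2/(R1+R2) = 20.0/32.5 = 0.6154.
R1 = R2·(1/k − 1) = 2.99 × 0.6250 = 1.869 MΩ.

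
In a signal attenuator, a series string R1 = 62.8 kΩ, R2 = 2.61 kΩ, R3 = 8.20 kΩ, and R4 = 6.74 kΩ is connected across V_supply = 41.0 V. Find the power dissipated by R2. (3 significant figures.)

The common current is I = 41.0/80.35 = 0.5103 mA.
P = I²R = 0.2604 × 2.61 = 0.6796 mW.

P ≈ 0.680 mW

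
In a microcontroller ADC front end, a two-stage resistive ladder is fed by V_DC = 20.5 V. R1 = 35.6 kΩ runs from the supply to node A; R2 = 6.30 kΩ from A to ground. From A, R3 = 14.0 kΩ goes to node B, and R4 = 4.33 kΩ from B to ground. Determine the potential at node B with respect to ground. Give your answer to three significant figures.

V_B ≈ 0.564 V

Looking into the second stage from A: R3 + R4 = 18.33 kΩ appears in parallel with R2.
R2 ‖ (R3+R4) = 4.689 kΩ.
First divider: V_A = V_DC · 4.689/(35.6 + 4.689) = 2.386 V.
V_B = V_A × 0.2362 = 0.5636 V.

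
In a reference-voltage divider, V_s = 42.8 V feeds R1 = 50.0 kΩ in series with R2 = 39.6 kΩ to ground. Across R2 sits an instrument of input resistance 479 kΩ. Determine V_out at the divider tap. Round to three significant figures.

First combine the lower leg with the load: R2 ‖ R_L = 36.58 kΩ.
Then V_out = V_s · R2'/(R1 + R2') = 42.8 × 36.58/86.58 = 18.08 V.

V_out ≈ 18.1 V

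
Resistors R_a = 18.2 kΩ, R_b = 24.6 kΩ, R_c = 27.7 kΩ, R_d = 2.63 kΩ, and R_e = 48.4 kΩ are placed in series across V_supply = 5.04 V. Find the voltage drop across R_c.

V ≈ 1.15 V

ΣR = 18.2 + 24.6 + 27.7 + 2.63 + 48.4 = 121.5 kΩ.
Voltage divider: V = V_supply · (27.70 / 121.5) = 5.04 × 0.2279 = 1.149 V.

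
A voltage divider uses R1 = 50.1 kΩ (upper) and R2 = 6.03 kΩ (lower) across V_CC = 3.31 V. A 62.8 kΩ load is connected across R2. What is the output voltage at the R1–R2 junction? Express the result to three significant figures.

V_out ≈ 0.328 V

R2 ‖ R_L = (6.03 × 62.8)/(6.03 + 62.8) = 5.502 kΩ.
Then V_out = V_CC · R2'/(R1 + R2') = 3.31 × 5.502/55.60 = 0.3275 V.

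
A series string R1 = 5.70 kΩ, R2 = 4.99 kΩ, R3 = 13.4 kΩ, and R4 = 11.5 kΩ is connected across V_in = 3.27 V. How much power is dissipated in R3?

Series current I = V_in/ΣR = 3.27/35.59 = 0.09188 mA.
P = I²R = 0.008442 × 13.4 = 0.1131 mW.

P ≈ 0.113 mW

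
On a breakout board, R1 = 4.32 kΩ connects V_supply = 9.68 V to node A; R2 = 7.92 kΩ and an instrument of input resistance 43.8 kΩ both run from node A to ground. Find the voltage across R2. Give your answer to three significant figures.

R2 ‖ R_L = (7.92 × 43.8)/(7.92 + 43.8) = 6.707 kΩ.
Voltage divider with the loaded lower leg: V_out = 9.68 × 6.707/(4.32 + 6.707) = 9.68 × 0.6082 = 5.888 V.

V_out ≈ 5.89 V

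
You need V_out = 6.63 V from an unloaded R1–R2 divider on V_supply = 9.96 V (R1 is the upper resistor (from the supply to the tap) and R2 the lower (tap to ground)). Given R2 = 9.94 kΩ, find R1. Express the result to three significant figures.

R1 ≈ 4.99 kΩ

The divider ratio is R2/(R1+R2) = 6.63/9.96 = 0.6657.
Rearranging, R1 = R2·(1−k)/k = 9.94 × 0.5023 = 4.992 kΩ.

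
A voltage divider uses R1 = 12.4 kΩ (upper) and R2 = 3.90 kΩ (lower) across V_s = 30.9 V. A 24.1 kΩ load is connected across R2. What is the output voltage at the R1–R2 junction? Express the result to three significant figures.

First combine the lower leg with the load: R2 ‖ R_L = 3.357 kΩ.
Then V_out = V_s · R2'/(R1 + R2') = 30.9 × 3.357/15.76 = 6.583 V.

V_out ≈ 6.58 V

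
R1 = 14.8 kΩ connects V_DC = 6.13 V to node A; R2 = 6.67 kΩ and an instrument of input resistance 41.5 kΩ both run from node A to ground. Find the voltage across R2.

V_out ≈ 1.71 V

First combine the lower leg with the load: R2 ‖ R_L = 5.746 kΩ.
Now apply the divider: V_out = 6.13 × 0.2797 = 1.714 V.
(Unloaded it would be 1.90 V; the load pulls it down.)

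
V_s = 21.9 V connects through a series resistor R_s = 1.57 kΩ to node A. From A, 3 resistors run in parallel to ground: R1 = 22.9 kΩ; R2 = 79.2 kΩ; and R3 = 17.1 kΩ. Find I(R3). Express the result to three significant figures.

I ≈ 1.09 mA

Combine the parallel branches: R_p = (1/22.9 + 1/79.2 + 1/17.1)⁻¹ = 8.713 kΩ.
Node voltage V_A = V_s · R_p/(R_s + R_p) = 21.9 × 0.8473 = 18.56 V.
Branch current I = V_A/R3 = 18.56/17.1 = 1.085 mA.
(Check via current divider: I_total = 2.130 mA; share G_k/ΣG = 0.5095 → same result.)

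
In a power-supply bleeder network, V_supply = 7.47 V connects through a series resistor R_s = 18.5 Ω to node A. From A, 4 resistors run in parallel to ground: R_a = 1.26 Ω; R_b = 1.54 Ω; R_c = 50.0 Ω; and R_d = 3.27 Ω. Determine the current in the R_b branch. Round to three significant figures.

I ≈ 0.144 A

Equivalent of the parallel group: R_p = 0.5654 Ω.
V_A by voltage divider: V_A = 7.47 × 0.5654/(18.5 + 0.5654) = 0.2215 V.
I(R_b) = V_A / R_b = 0.2215/1.54 = 0.1438 A.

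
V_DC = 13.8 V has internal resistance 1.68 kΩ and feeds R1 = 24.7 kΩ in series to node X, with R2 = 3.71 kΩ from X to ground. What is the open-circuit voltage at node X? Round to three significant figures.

V_th ≈ 1.70 V

R1' = 1.68 + 24.7 = 26.38 kΩ (source resistance + R1).
Open-circuit (no load on X): V_th = V_DC · R2/(R1' + R2) = 13.8 × 3.71/(26.38 + 3.71) = 1.701 V.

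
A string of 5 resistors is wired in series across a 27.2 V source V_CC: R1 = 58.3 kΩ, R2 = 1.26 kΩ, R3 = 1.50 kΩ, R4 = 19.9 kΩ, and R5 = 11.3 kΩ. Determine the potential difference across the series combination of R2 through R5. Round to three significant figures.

Total series resistance ΣR = 58.3 + 1.26 + 1.50 + 19.9 + 11.3 = 92.26 kΩ.
R_{R2..R5} = 1.26 + 1.50 + 19.9 + 11.3 = 33.96 kΩ.
Voltage divider: V = V_CC · (33.96 / 92.26) = 27.2 × 0.3681 = 10.01 V.

V ≈ 10.0 V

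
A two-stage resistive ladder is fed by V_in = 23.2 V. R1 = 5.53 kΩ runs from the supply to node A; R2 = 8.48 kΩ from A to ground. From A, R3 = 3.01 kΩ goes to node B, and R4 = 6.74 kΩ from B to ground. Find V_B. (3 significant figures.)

V_B ≈ 7.23 V

Looking into the second stage from A: R3 + R4 = 9.750 kΩ appears in parallel with R2.
R2 ‖ (R3+R4) = 4.535 kΩ.
V_A = 23.2 × 4.535/(5.53 + 4.535) = 10.45 V.
Stage 2 is unloaded, so V_B = V_A · R4/(R3+R4) = 10.45 × 6.74/9.750 = 7.226 V.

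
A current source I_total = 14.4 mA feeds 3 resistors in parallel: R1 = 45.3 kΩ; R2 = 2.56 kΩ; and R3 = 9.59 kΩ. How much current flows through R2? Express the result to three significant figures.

I ≈ 10.9 mA

Conductances: ΣG = 1/45.3 + 1/2.56 + 1/9.59 = 0.5170 (1/kΩ).
R2 takes the fraction G_k/ΣG = 0.3906/0.5170 = 0.7556, so I = 14.4 × 0.7556 = 10.88 mA.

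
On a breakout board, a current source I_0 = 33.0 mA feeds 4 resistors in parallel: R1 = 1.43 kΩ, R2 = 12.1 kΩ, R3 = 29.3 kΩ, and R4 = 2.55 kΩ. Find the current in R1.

I ≈ 19.1 mA

ΣG = 1/1.43 + 1/12.1 + 1/29.3 + 1/2.55 = 1.208.
R1 takes the fraction G_k/ΣG = 0.6993/1.208 = 0.5788, so I = 33.0 × 0.5788 = 19.10 mA.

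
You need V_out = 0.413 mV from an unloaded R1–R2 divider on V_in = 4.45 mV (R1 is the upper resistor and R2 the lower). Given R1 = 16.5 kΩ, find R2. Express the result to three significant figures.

Required fraction k = V_out/V_in = 0.09281.
So R2 = R1 · V_out/(V_in − V_out) = 16.5 × 0.413/(4.45 − 0.413) = 16.5 × 0.1023 = 1.688 kΩ.

R2 ≈ 1.69 kΩ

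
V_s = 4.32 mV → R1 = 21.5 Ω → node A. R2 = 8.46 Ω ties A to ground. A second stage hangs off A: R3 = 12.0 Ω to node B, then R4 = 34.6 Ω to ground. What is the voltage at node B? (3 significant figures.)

V_B ≈ 0.801 mV

Looking into the second stage from A: R3 + R4 = 46.60 Ω appears in parallel with R2.
R2 ‖ (R3+R4) = 7.160 Ω.
First divider: V_A = V_s · 7.160/(21.5 + 7.160) = 1.079 mV.
Then the unloaded second divider: V_B = V_A × R4/(R3+R4) = 1.079 × 0.7425 = 0.8013 mV.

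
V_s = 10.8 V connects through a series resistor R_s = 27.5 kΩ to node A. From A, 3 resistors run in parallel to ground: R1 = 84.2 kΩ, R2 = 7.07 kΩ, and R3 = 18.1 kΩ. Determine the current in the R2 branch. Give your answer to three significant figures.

I ≈ 0.227 mA

Combine the parallel branches: R_p = (1/84.2 + 1/7.07 + 1/18.1)⁻¹ = 4.795 kΩ.
V_A by voltage divider: V_A = 10.8 × 4.795/(27.5 + 4.795) = 1.603 V.
I(R2) = V_A / R2 = 1.603/7.07 = 0.2268 mA.
(Equivalently: I_total = 0.3344 mA, then current-divider fraction G_k/ΣG = 0.6782.)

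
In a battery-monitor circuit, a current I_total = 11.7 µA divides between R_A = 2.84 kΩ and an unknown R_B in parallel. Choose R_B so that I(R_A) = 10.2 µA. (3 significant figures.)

R_B ≈ 19.3 kΩ

Two-branch current divider: I_A = I_total · R_B/(R_A + R_B).
10.2/11.7 = R_B/(R_A + R_B) → R_B = R_A · (0.8718)/(1 − 0.8718) = 2.84 × 6.800 = 19.31 kΩ.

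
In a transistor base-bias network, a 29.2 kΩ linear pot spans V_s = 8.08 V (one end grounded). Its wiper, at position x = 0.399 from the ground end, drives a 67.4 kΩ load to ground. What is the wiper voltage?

Lower segment x·R_p = 11.65 kΩ; upper segment (1−x)·R_p = 17.55 kΩ.
R_L loads the lower segment: effective lower R = 9.934 kΩ.
Then V_out = V_s · 9.934/(17.55 + 9.934) = 2.921 V.

V_out ≈ 2.92 V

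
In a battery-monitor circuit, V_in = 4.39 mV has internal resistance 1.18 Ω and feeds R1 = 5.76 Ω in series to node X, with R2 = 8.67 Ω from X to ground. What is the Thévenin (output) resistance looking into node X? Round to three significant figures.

R_th ≈ 3.85 Ω

R1' = 1.18 + 5.76 = 6.940 Ω (source resistance + R1).
With V_in suppressed (replaced by a short), R_th = R1' ‖ R2 = (6.940 × 8.67)/(6.940 + 8.67) = 3.855 Ω.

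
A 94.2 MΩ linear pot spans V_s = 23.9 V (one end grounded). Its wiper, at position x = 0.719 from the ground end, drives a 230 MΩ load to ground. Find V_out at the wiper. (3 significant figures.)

Lower segment x·R_p = 67.73 MΩ; upper segment (1−x)·R_p = 26.47 MΩ.
Lower segment in parallel with the load: 67.73 ‖ 230 = 52.32 MΩ.
V_out = 23.9 × 52.32/(26.47 + 52.32) = 15.87 V.

V_out ≈ 15.9 V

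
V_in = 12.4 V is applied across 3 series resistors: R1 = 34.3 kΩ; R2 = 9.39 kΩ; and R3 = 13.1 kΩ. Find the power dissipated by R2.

P ≈ 0.448 mW

Series current I = V_in/ΣR = 12.4/56.79 = 0.2183 mA.
V(R2) = I·R = 2.050 V; P = V·I = 2.050 × 0.2183 = 0.4477 mW.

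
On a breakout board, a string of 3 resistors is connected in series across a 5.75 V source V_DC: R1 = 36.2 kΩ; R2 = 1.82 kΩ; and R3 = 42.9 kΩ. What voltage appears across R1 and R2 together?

V ≈ 2.70 V

Series total: ΣR = 36.2 + 1.82 + 42.9 = 80.92 kΩ.
R_{R1..R2} = 36.2 + 1.82 = 38.02 kΩ.
V = V_DC · R/ΣR = 5.75 × 0.4698 = 2.702 V.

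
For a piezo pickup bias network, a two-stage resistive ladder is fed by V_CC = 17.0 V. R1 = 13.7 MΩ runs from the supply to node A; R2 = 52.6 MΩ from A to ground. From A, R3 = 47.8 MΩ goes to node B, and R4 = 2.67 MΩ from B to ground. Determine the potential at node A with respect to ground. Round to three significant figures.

V_A ≈ 11.1 V

The second stage (R3 + R4 = 50.47 MΩ) loads node A in parallel with R2.
R2 ‖ (R3+R4) = 25.76 MΩ.
V_A = 17.0 × 25.76/(13.7 + 25.76) = 11.10 V.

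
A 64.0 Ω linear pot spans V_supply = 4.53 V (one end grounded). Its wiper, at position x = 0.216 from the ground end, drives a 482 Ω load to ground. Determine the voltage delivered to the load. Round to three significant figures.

V_out ≈ 0.957 V

Lower segment x·R_p = 13.82 Ω; upper segment (1−x)·R_p = 50.18 Ω.
R_L loads the lower segment: effective lower R = 13.44 Ω.
Loaded-divider output: V_out = 4.53 × 0.2112 = 0.9570 V.
(Unloaded: V_out = x·V_supply = 0.978 V.)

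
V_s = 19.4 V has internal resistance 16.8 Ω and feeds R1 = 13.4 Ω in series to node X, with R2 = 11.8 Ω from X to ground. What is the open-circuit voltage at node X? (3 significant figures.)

V_th ≈ 5.45 V

R1' = 16.8 + 13.4 = 30.20 Ω (source resistance + R1).
With X open, the divider is unloaded: V_th = 19.4 × 11.8/42.00 = 5.450 V.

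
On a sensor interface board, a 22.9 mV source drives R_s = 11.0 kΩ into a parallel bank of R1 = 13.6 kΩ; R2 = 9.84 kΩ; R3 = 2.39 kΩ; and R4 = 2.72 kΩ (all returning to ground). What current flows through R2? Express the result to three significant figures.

I ≈ 0.201 µA

Parallel bank: R_p = 1/(1/13.6 + 1/9.84 + 1/2.39 + 1/2.72) = 1.040 kΩ.
V_A = 22.9 × 1.040/12.04 = 1.979 mV.
I(R2) = V_A / R2 = 1.979/9.84 = 0.2011 µA.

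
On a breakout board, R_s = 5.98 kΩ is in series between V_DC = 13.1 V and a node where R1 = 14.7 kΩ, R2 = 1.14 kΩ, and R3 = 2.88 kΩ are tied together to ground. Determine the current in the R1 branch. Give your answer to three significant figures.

I ≈ 0.102 mA

Equivalent of the parallel group: R_p = 0.7737 kΩ.
V_A by voltage divider: V_A = 13.1 × 0.7737/(5.98 + 0.7737) = 1.501 V.
I(R1) = V_A / R1 = 1.501/14.7 = 0.1021 mA.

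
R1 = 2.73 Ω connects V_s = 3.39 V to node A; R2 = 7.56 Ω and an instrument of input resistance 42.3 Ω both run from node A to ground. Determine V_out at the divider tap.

V_out ≈ 2.38 V

R2 ‖ R_L = (7.56 × 42.3)/(7.56 + 42.3) = 6.414 Ω.
Then V_out = V_s · R2'/(R1 + R2') = 3.39 × 6.414/9.144 = 2.378 V.
(Unloaded it would be 2.49 V; the load pulls it down.)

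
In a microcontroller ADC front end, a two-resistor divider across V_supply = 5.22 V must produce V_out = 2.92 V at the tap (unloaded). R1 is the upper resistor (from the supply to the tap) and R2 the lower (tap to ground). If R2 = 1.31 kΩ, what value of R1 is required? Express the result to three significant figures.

V_out/V_supply = R2/(R1+R2) = 0.5594.
R1 = R2·(1/k − 1) = 1.31 × 0.7877 = 1.032 kΩ.

R1 ≈ 1.03 kΩ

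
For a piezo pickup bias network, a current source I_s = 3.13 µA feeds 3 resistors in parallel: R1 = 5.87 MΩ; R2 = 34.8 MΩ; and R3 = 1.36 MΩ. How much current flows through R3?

ΣG = 1/5.87 + 1/34.8 + 1/1.36 = 0.9344.
By the current-divider rule, I = I_s · G_k/ΣG = 3.13 × 0.7869 = 2.463 µA.

I ≈ 2.46 µA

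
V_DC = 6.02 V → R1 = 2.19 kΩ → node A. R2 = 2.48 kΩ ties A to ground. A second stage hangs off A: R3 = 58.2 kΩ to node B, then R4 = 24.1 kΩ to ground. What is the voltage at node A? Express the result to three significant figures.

V_A ≈ 3.15 V

Node A sees R2 in parallel with the series input of stage 2, R3 + R4 = 82.30 kΩ.
R2 ‖ (R3+R4) = 2.407 kΩ.
V_A = 6.02 × 2.407/(2.19 + 2.407) = 3.152 V.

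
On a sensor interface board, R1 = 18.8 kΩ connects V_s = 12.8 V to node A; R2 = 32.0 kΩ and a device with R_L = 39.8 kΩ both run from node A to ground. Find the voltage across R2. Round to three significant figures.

V_out ≈ 6.21 V

The load sits in parallel with R2, giving an effective lower resistance R2' = R2·R_L/(R2+R_L) = 17.74 kΩ.
Then V_out = V_s · R2'/(R1 + R2') = 12.8 × 17.74/36.54 = 6.214 V.
(Unloaded it would be 8.06 V; the load pulls it down.)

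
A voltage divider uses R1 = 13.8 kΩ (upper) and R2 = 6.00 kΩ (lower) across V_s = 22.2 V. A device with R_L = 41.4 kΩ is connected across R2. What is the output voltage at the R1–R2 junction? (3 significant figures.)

V_out ≈ 6.11 V

R2 ‖ R_L = (6.00 × 41.4)/(6.00 + 41.4) = 5.241 kΩ.
Then V_out = V_s · R2'/(R1 + R2') = 22.2 × 5.241/19.04 = 6.110 V.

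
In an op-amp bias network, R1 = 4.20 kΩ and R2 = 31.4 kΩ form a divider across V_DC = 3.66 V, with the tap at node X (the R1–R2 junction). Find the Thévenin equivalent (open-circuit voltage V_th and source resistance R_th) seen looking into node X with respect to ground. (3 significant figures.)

V_th ≈ 3.23 V, R_th ≈ 3.70 kΩ

With X open, the divider is unloaded: V_th = 3.66 × 31.4/35.60 = 3.228 V.
Zeroing V_DC shorts the top of R1 to ground, so R_th = R1 ‖ R2 = 3.704 kΩ.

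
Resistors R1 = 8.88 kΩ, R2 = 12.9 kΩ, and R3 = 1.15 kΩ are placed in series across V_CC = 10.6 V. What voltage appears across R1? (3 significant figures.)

V ≈ 4.11 V

ΣR = 8.88 + 12.9 + 1.15 = 22.93 kΩ.
By the voltage-divider rule, V = 10.6 × 8.880/22.93 = 4.105 V.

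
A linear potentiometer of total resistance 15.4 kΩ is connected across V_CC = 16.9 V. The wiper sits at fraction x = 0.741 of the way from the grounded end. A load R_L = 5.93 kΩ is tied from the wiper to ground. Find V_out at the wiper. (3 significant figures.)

The pot divides into 3.989 kΩ above the wiper and 11.41 kΩ below.
Lower segment in parallel with the load: 11.41 ‖ 5.93 = 3.902 kΩ.
Then V_out = V_CC · 3.902/(3.989 + 3.902) = 8.357 V.
(Unloaded: V_out = x·V_CC = 12.5 V.)

V_out ≈ 8.36 V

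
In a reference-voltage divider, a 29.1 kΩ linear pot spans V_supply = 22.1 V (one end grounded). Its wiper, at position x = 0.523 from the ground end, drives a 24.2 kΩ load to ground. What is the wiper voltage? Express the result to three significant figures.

V_out ≈ 8.89 V

Lower segment x·R_p = 15.22 kΩ; upper segment (1−x)·R_p = 13.88 kΩ.
Lower segment in parallel with the load: 15.22 ‖ 24.2 = 9.343 kΩ.
Then V_out = V_supply · 9.343/(13.88 + 9.343) = 8.891 V.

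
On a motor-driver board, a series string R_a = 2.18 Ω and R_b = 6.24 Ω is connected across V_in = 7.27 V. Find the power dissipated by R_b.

Series current I = V_in/ΣR = 7.27/8.420 = 0.8634 A.
V(R_b) = I·R = 5.388 V; P = V·I = 5.388 × 0.8634 = 4.652 W.

P ≈ 4.65 W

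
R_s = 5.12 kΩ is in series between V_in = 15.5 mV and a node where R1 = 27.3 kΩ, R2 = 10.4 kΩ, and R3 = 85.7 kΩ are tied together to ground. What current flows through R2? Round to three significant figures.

Parallel bank: R_p = 1/(1/27.3 + 1/10.4 + 1/85.7) = 6.923 kΩ.
Node voltage V_A = V_in · R_p/(R_s + R_p) = 15.5 × 0.5748 = 8.910 mV.
Branch current I = V_A/R2 = 8.910/10.4 = 0.8567 µA.
(Check via current divider: I_total = 1.287 µA; share G_k/ΣG = 0.6656 → same result.)

I ≈ 0.857 µA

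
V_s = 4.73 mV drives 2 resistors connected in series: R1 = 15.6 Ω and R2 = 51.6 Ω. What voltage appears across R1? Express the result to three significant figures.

V ≈ 1.10 mV

Series total: ΣR = 15.6 + 51.6 = 67.20 Ω.
V = V_s · R/ΣR = 4.73 × 0.2321 = 1.098 mV.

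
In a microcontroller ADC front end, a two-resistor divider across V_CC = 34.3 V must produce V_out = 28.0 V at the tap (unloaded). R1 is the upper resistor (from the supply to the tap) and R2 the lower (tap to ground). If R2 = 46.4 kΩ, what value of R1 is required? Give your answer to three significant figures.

Required fraction k = V_out/V_CC = 0.8163.
So R1 = R2 · (V_CC/V_out − 1) = 46.4 × (34.3/28.0 − 1) = 46.4 × 0.2250 = 10.44 kΩ.

R1 ≈ 10.4 kΩ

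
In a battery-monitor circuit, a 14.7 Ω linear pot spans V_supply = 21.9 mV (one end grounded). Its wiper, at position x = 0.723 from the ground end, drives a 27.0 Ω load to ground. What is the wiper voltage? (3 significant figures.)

V_out ≈ 14.3 mV

The pot divides into 4.072 Ω above the wiper and 10.63 Ω below.
R_L loads the lower segment: effective lower R = 7.626 Ω.
Loaded-divider output: V_out = 21.9 × 0.6519 = 14.28 mV.
(Unloaded: V_out = x·V_supply = 15.8 mV.)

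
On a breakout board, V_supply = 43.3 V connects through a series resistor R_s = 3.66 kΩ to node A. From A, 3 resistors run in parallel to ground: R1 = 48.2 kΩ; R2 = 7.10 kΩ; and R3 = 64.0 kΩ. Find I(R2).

I ≈ 3.70 mA

Combine the parallel branches: R_p = (1/48.2 + 1/7.10 + 1/64.0)⁻¹ = 5.643 kΩ.
Node voltage V_A = V_supply · R_p/(R_s + R_p) = 43.3 × 0.6066 = 26.26 V.
Branch current I = V_A/R2 = 26.26/7.10 = 3.699 mA.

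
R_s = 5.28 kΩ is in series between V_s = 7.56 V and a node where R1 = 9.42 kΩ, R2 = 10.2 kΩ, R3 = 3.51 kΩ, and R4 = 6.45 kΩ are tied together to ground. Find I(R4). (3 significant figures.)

Combine the parallel branches: R_p = (1/9.42 + 1/10.2 + 1/3.51 + 1/6.45)⁻¹ = 1.552 kΩ.
V_A = 7.56 × 1.552/6.832 = 1.718 V.
I(R4) = V_A / R4 = 1.718/6.45 = 0.2663 mA.
(Check via current divider: I_total = 1.106 mA; share G_k/ΣG = 0.2407 → same result.)

I ≈ 0.266 mA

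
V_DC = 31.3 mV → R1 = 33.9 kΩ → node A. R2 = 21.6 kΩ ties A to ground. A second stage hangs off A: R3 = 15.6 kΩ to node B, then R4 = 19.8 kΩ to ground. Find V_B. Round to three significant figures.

V_B ≈ 4.96 mV

The second stage (R3 + R4 = 35.40 kΩ) loads node A in parallel with R2.
R2 ‖ (R3+R4) = 13.41 kΩ.
V_A = 31.3 × 13.41/(33.9 + 13.41) = 8.874 mV.
Stage 2 is unloaded, so V_B = V_A · R4/(R3+R4) = 8.874 × 19.8/35.40 = 4.964 mV.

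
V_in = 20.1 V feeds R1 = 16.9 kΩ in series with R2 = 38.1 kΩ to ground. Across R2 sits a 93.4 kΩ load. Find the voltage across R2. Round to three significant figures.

V_out ≈ 12.4 V

R2 ‖ R_L = (38.1 × 93.4)/(38.1 + 93.4) = 27.06 kΩ.
Voltage divider with the loaded lower leg: V_out = 20.1 × 27.06/(16.9 + 27.06) = 20.1 × 0.6156 = 12.37 V.
(Unloaded it would be 13.9 V; the load pulls it down.)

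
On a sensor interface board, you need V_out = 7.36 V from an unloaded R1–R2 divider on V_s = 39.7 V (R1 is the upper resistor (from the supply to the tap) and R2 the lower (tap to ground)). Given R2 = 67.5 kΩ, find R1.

Required fraction k = V_out/V_s = 0.1854.
So R1 = R2 · (V_s/V_out − 1) = 67.5 × (39.7/7.36 − 1) = 67.5 × 4.394 = 296.6 kΩ.

R1 ≈ 297 kΩ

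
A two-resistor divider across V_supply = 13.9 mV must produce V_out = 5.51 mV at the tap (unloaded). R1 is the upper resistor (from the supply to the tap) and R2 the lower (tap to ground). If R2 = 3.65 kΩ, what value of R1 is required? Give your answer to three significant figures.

R1 ≈ 5.56 kΩ

The divider ratio is R2/(R1+R2) = 5.51/13.9 = 0.3964.
R1 = R2·(1/k − 1) = 3.65 × 1.523 = 5.558 kΩ.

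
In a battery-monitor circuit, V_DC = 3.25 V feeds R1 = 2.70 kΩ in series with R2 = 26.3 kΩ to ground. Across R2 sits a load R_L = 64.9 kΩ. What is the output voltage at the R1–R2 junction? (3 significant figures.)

V_out ≈ 2.84 V

R2 ‖ R_L = (26.3 × 64.9)/(26.3 + 64.9) = 18.72 kΩ.
Now apply the divider: V_out = 3.25 × 0.8739 = 2.840 V.
(Unloaded it would be 2.95 V; the load pulls it down.)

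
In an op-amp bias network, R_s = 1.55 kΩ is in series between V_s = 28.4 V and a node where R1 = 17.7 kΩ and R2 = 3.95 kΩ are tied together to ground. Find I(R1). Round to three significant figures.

I ≈ 1.08 mA

Equivalent of the parallel group: R_p = 3.229 kΩ.
V_A = 28.4 × 3.229/4.779 = 19.19 V.
I(R1) = V_A / R1 = 19.19/17.7 = 1.084 mA.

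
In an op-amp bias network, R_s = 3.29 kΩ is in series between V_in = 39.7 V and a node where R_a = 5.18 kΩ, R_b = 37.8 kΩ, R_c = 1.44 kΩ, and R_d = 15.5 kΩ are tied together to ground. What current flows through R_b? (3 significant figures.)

I ≈ 0.249 mA

Equivalent of the parallel group: R_p = 1.022 kΩ.
V_A by voltage divider: V_A = 39.7 × 1.022/(3.29 + 1.022) = 9.409 V.
Branch current I = V_A/R_b = 9.409/37.8 = 0.2489 mA.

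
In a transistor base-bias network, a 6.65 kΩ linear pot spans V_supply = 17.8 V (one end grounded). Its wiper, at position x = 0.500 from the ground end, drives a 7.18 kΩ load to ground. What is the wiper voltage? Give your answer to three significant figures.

The pot divides into 3.325 kΩ above the wiper and 3.325 kΩ below.
R_L loads the lower segment: effective lower R = 2.273 kΩ.
Loaded-divider output: V_out = 17.8 × 0.4060 = 7.227 V.
(Unloaded: V_out = x·V_supply = 8.90 V.)

V_out ≈ 7.23 V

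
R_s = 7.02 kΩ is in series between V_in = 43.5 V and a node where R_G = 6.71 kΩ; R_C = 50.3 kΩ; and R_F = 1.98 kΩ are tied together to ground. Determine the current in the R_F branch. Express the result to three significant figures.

I ≈ 3.83 mA

Equivalent of the parallel group: R_p = 1.484 kΩ.
V_A = 43.5 × 1.484/8.504 = 7.590 V.
I(R_F) = V_A / R_F = 7.590/1.98 = 3.833 mA.
(Equivalently: I_total = 5.115 mA, then current-divider fraction G_k/ΣG = 0.7494.)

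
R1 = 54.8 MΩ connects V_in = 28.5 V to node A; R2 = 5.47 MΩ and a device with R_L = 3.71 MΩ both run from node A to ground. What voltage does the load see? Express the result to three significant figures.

First combine the lower leg with the load: R2 ‖ R_L = 2.211 MΩ.
Then V_out = V_in · R2'/(R1 + R2') = 28.5 × 2.211/57.01 = 1.105 V.

V_out ≈ 1.11 V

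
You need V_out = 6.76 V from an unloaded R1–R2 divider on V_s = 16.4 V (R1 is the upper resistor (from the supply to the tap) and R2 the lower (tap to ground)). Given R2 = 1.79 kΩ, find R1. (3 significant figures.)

V_out/V_s = R2/(R1+R2) = 0.4122.
Rearranging, R1 = R2·(1−k)/k = 1.79 × 1.426 = 2.553 kΩ.

R1 ≈ 2.55 kΩ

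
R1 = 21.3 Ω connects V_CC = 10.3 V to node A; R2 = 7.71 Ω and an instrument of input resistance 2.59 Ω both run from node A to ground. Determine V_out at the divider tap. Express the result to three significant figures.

The load sits in parallel with R2, giving an effective lower resistance R2' = R2·R_L/(R2+R_L) = 1.939 Ω.
Voltage divider with the loaded lower leg: V_out = 10.3 × 1.939/(21.3 + 1.939) = 10.3 × 0.08343 = 0.8593 V.
(Unloaded it would be 2.74 V; the load pulls it down.)

V_out ≈ 0.859 V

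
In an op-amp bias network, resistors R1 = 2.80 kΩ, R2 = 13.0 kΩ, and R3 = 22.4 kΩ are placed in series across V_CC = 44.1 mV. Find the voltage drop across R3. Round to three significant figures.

V ≈ 25.9 mV

Total series resistance ΣR = 2.80 + 13.0 + 22.4 = 38.20 kΩ.
Voltage divider: V = V_CC · (22.40 / 38.20) = 44.1 × 0.5864 = 25.86 mV.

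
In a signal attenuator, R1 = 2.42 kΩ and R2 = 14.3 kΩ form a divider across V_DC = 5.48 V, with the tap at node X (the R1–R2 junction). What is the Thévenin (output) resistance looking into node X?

Zeroing V_DC shorts the top of R1 to ground, so R_th = R1 ‖ R2 = 2.070 kΩ.

R_th ≈ 2.07 kΩ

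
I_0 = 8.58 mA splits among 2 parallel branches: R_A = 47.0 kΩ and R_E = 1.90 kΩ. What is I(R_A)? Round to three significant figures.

For two parallel branches, I_k = I_0 · (other R)/(sum of R).
So I = 8.58 × 1.90/48.90 = 0.3334 mA.

I ≈ 0.333 mA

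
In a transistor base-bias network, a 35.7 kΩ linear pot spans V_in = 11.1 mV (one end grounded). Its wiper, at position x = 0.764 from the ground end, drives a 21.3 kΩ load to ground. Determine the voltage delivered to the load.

V_out ≈ 6.51 mV

Split the track: R_lower = x·R_p = 27.27 kΩ, R_upper = (1−x)·R_p = 8.425 kΩ.
(x·R_p) ‖ R_L = 11.96 kΩ.
Loaded-divider output: V_out = 11.1 × 0.5867 = 6.512 mV.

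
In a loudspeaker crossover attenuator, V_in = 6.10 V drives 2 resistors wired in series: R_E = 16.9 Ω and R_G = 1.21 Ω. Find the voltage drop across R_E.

V ≈ 5.69 V

ΣR = 16.9 + 1.21 = 18.11 Ω.
Voltage divider: V = V_in · (16.90 / 18.11) = 6.10 × 0.9332 = 5.692 V.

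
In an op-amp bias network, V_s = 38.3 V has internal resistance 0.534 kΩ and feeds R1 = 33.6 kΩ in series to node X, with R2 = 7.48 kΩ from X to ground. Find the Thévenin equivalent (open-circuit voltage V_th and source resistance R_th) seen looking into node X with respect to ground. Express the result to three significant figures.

V_th ≈ 6.88 V, R_th ≈ 6.14 kΩ

R1' = 0.534 + 33.6 = 34.13 kΩ (source resistance + R1).
With X open, the divider is unloaded: V_th = 38.3 × 7.48/41.61 = 6.884 V.
Zeroing V_s shorts the top of R1' to ground, so R_th = R1' ‖ R2 = 6.135 kΩ.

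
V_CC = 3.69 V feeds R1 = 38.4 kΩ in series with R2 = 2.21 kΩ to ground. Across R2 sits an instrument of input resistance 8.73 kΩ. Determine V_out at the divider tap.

V_out ≈ 0.162 V

First combine the lower leg with the load: R2 ‖ R_L = 1.764 kΩ.
Voltage divider with the loaded lower leg: V_out = 3.69 × 1.764/(38.4 + 1.764) = 3.69 × 0.04391 = 0.1620 V.
(Unloaded it would be 0.201 V; the load pulls it down.)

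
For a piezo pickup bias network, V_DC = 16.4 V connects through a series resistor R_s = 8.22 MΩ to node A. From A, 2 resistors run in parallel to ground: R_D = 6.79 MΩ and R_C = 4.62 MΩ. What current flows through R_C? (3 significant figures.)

I ≈ 0.890 µA

Equivalent of the parallel group: R_p = 2.749 MΩ.
Node voltage V_A = V_DC · R_p/(R_s + R_p) = 16.4 × 0.2506 = 4.110 V.
Branch current I = V_A/R_C = 4.110/4.62 = 0.8897 µA.
(Equivalently: I_total = 1.495 µA, then current-divider fraction G_k/ΣG = 0.5951.)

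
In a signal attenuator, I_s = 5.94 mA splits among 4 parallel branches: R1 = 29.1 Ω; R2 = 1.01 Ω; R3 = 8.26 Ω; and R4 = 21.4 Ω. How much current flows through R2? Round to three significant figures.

Total conductance ΣG = 1/29.1 + 1/1.01 + 1/8.26 + 1/21.4 = 1.192 (units of 1/Ω).
R2 takes the fraction G_k/ΣG = 0.9901/1.192 = 0.8304, so I = 5.94 × 0.8304 = 4.933 mA.

I ≈ 4.93 mA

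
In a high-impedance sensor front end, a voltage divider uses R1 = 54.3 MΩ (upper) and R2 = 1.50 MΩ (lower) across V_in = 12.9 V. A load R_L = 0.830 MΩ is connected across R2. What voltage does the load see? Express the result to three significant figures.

V_out ≈ 0.126 V

R2 ‖ R_L = (1.50 × 0.830)/(1.50 + 0.830) = 0.5343 MΩ.
Voltage divider with the loaded lower leg: V_out = 12.9 × 0.5343/(54.3 + 0.5343) = 12.9 × 0.009745 = 0.1257 V.
(Unloaded it would be 0.347 V; the load pulls it down.)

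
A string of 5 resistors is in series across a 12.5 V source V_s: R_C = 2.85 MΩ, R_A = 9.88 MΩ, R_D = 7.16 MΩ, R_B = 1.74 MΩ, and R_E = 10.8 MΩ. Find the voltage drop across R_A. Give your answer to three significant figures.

V ≈ 3.81 V

Total series resistance ΣR = 2.85 + 9.88 + 7.16 + 1.74 + 10.8 = 32.43 MΩ.
V = V_s · R/ΣR = 12.5 × 0.3047 = 3.808 V.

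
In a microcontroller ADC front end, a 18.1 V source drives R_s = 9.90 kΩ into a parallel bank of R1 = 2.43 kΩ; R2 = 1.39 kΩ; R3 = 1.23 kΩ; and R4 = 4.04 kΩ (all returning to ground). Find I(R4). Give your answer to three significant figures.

I ≈ 0.197 mA

Combine the parallel branches: R_p = (1/2.43 + 1/1.39 + 1/1.23 + 1/4.04)⁻¹ = 0.4563 kΩ.
Node voltage V_A = V_CC · R_p/(R_s + R_p) = 18.1 × 0.04406 = 0.7975 V.
Branch current I = V_A/R4 = 0.7975/4.04 = 0.1974 mA.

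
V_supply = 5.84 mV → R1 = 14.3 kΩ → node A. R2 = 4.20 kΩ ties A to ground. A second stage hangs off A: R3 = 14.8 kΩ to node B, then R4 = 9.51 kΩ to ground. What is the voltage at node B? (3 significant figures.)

Looking into the second stage from A: R3 + R4 = 24.31 kΩ appears in parallel with R2.
Effective lower resistance at A: R2 ‖ 24.31 = 3.581 kΩ.
V_A = 5.84 × 3.581/(14.3 + 3.581) = 1.170 mV.
Stage 2 is unloaded, so V_B = V_A · R4/(R3+R4) = 1.170 × 9.51/24.31 = 0.4576 mV.

V_B ≈ 0.458 mV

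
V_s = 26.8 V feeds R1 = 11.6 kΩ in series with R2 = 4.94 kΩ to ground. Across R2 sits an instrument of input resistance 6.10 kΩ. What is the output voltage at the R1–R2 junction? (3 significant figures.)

The load sits in parallel with R2, giving an effective lower resistance R2' = R2·R_L/(R2+R_L) = 2.730 kΩ.
Voltage divider with the loaded lower leg: V_out = 26.8 × 2.730/(11.6 + 2.730) = 26.8 × 0.1905 = 5.105 V.

V_out ≈ 5.10 V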